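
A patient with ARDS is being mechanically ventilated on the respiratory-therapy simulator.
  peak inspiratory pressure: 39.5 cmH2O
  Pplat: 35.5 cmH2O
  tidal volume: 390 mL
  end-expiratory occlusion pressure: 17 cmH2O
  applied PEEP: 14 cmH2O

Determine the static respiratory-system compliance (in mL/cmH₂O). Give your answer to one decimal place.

21.1

End-expiratory occlusion gives total PEEP = 17 cmH2O (intrinsic PEEP = 17 − 14 = 3). Use total PEEP for the elastic gradient.
Cstat = Vt / (Pplat − PEEPtotal) = 390 / (35.5 − 17) = 390 / 18.5 = 21.081 mL/cmH2O.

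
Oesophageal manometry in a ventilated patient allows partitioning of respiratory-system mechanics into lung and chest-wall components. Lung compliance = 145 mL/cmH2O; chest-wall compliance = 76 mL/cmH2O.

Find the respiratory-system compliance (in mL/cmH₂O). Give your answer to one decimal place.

Lung and chest wall are elastances in series: 1/Crs = 1/CL + 1/Ccw.
1/Crs = 1/145 + 1/76 = 0.02005.
Crs = 49.875 mL/cmH2O.

49.9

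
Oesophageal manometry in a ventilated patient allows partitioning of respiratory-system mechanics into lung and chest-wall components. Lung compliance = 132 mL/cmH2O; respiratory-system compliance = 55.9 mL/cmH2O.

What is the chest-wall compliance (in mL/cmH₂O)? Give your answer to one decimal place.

97.0

1/Ccw = 1/Crs − 1/CL.
1/Ccw = 1/55.9 − 1/132 = 0.01031.
Ccw = 96.993 mL/cmH2O.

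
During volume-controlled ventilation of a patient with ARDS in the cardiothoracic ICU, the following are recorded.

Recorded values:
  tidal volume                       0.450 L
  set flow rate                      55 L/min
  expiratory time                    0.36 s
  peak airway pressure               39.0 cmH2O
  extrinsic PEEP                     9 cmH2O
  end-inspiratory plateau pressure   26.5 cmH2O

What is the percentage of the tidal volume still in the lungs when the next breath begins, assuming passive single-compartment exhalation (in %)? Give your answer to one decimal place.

Flow: 55 L/min ÷ 60 = 0.9167 L/s.
R = (PIP − Pplat)/V̇ = (39.0 − 26.5) / 0.9167 = 12.5/0.9167 = 13.636 cmH2O·s/L.
C = Vt/(Pplat − PEEP) = 450.0 / (26.5 − 9) = 450.0/17.5 = 25.714 mL/cmH2O.
τ = R × C = 13.636 × 0.02571 L/cmH2O = 0.3506 s.
Fraction remaining at end-expiration = e^(−Te/τ) = e^(−0.36/0.3506) = 0.3581 → 35.81%.

35.8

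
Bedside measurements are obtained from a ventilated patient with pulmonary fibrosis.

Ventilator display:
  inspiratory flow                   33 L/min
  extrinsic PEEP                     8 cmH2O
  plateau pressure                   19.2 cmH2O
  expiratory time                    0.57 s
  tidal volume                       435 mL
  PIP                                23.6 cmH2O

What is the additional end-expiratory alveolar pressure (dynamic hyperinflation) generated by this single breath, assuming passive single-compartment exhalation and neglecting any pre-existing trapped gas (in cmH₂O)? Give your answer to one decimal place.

Flow: 33 L/min ÷ 60 = 0.55 L/s.
R = (PIP − Pplat)/V̇ = (23.6 − 19.2) / 0.55 = 4.4/0.55 = 8.0 cmH2O·s/L.
C = Vt/(Pplat − PEEP) = 435.0 / (19.2 − 8) = 435.0/11.2 = 38.839 mL/cmH2O.
τ = R × C = 8.0 × 0.03884 L/cmH2O = 0.3107 s.
Fraction remaining = e^(−Te/τ) = e^(−0.57/0.3107) = 0.1597; trapped volume = 435.0 × 0.1597 = 69.47 mL.
Additional alveolar pressure from trapping ≈ V_trapped / C = 69.47 / 38.839 = 1.789 cmH2O.

1.8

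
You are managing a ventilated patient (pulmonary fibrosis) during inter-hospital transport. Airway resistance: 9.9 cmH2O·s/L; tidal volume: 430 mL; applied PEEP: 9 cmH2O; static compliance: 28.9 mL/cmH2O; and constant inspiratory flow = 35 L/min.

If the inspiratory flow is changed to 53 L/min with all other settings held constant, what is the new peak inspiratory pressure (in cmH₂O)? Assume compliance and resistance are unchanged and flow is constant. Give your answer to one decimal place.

32.6

Flow: 35 L/min ÷ 60 = 0.5833 L/s.
New flow: 53 L/min ÷ 60 = 0.8833 L/s.
PIP = Vt/C + R·V̇ + PEEP (constant-flow equation of motion).
Only the resistive term changes: ΔPIP = R × ΔV̇ = 9.9 × (0.8833 − 0.5833) = 9.9 × 0.3 = 2.97 cmH2O.
Original PIP = 430/28.9 + 9.9×0.5833 + 9 = 29.654 cmH2O; new PIP = 29.654 + (2.97) = 32.624 cmH2O.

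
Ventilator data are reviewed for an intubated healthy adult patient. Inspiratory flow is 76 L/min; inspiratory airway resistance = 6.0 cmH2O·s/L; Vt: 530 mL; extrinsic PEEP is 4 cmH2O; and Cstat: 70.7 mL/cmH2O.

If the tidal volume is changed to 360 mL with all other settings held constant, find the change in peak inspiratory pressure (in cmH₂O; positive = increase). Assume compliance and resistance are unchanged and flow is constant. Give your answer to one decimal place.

-2.4

PIP = Vt/C + R·V̇ + PEEP (constant-flow equation of motion).
Only the elastic term changes: ΔPIP = ΔVt / C = (360 − 530) / 70.7 = -2.405 cmH2O.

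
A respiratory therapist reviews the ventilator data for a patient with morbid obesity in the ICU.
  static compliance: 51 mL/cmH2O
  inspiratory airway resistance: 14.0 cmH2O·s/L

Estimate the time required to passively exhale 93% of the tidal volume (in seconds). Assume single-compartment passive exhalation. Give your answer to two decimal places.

1.90

τ = R × C = 14.0 × 51 mL/cmH2O = 14.0 × 0.051 L/cmH2O = 0.714 s.
Exhaled fraction f = 1 − e^(−t/τ) → t = −τ·ln(1 − f) = −0.714·ln(0.07) = 1.899 s.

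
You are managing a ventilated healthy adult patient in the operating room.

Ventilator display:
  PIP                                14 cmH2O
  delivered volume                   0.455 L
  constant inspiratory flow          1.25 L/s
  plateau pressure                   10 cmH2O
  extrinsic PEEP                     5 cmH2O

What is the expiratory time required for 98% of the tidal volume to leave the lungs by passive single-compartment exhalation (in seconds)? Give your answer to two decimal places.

1.14

R = (PIP − Pplat)/V̇ = (14 − 10) / 1.25 = 4.0/1.25 = 3.2 cmH2O·s/L.
C = Vt/(Pplat − PEEP) = 455.0 / (10 − 5) = 455.0/5.0 = 91.0 mL/cmH2O.
τ = R × C = 3.2 × 0.091 L/cmH2O = 0.2912 s.
t = −τ·ln(1 − 0.98) = −0.2912·ln(0.02) = 1.139 s.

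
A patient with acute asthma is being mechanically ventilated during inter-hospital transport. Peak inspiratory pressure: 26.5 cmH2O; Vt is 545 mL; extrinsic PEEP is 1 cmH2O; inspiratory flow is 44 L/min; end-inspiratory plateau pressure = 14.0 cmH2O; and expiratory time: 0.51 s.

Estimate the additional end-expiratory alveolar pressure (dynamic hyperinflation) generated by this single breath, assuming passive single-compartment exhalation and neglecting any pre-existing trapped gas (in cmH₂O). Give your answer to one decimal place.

Flow: 44 L/min ÷ 60 = 0.7333 L/s.
R = (PIP − Pplat)/V̇ = (26.5 − 14.0) / 0.7333 = 12.5/0.7333 = 17.046 cmH2O·s/L.
C = Vt/(Pplat − PEEP) = 545.0 / (14.0 − 1) = 545.0/13.0 = 41.923 mL/cmH2O.
τ = R × C = 17.046 × 0.04192 L/cmH2O = 0.7146 s.
Fraction remaining = e^(−Te/τ) = e^(−0.51/0.7146) = 0.4898; trapped volume = 545.0 × 0.4898 = 266.94 mL.
Additional alveolar pressure from trapping ≈ V_trapped / C = 266.94 / 41.923 = 6.367 cmH2O.

6.4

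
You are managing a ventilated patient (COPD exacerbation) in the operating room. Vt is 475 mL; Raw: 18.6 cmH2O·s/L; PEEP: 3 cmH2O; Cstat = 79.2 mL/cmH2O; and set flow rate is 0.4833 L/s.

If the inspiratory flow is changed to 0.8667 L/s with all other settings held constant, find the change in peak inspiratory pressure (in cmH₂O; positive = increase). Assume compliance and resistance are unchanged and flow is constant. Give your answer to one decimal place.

7.1

PIP = Vt/C + R·V̇ + PEEP (constant-flow equation of motion).
Only the resistive term changes: ΔPIP = R × ΔV̇ = 18.6 × (0.8667 − 0.4833) = 18.6 × 0.3834 = 7.131 cmH2O.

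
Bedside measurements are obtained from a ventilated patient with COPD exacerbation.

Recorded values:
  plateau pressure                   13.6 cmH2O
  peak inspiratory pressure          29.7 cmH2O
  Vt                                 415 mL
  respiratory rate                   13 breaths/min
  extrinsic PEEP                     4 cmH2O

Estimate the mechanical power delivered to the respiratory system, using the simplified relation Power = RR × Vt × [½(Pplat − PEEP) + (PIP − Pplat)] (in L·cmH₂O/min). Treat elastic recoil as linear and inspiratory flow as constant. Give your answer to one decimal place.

112.8

Per-breath work = Vt × [½(Pplat−PEEP) + (PIP−Pplat)] = 0.415 × [0.5×9.6 + 16.1] = 0.415 × 20.9 = 8.674 L·cmH2O.
Power = 13 × 8.674 = 112.76 L·cmH2O/min.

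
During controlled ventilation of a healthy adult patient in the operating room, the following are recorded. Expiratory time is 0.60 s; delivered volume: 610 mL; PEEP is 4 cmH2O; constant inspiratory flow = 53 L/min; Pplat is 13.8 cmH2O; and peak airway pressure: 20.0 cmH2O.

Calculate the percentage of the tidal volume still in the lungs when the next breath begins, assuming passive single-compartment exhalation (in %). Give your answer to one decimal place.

Flow: 53 L/min ÷ 60 = 0.8833 L/s.
R = (PIP − Pplat)/V̇ = (20.0 − 13.8) / 0.8833 = 6.2/0.8833 = 7.019 cmH2O·s/L.
C = Vt/(Pplat − PEEP) = 610.0 / (13.8 − 4) = 610.0/9.8 = 62.245 mL/cmH2O.
τ = R × C = 7.019 × 0.06225 L/cmH2O = 0.4369 s.
Fraction remaining at end-expiration = e^(−Te/τ) = e^(−0.60/0.4369) = 0.2533 → 25.33%.

25.3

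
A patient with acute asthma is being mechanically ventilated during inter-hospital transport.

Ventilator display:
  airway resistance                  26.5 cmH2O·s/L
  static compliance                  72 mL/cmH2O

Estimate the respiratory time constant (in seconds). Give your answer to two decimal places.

1.91

τ = R × C = 26.5 × 72 mL/cmH2O = 26.5 × 0.072 L/cmH2O = 1.908 s.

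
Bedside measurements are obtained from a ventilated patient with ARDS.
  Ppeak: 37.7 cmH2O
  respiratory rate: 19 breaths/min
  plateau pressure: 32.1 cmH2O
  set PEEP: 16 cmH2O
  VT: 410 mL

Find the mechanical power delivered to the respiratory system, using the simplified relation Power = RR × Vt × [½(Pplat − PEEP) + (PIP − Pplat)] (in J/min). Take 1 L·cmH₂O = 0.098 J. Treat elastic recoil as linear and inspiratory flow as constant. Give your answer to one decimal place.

Per-breath work = Vt × [½(Pplat−PEEP) + (PIP−Pplat)] = 0.410 × [0.5×16.1 + 5.6] = 0.410 × 13.65 = 5.597 L·cmH2O.
Power = 19 × 5.597 = 106.34 L·cmH2O/min.
× 0.098 J/(L·cmH2O) → 10.421 J/min.

10.4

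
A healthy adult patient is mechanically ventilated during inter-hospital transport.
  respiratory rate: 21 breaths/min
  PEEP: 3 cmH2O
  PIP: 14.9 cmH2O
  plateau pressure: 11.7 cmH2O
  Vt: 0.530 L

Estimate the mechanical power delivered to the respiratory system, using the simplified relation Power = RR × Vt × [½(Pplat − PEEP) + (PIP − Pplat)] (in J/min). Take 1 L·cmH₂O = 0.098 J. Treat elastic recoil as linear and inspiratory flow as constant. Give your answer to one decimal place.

Per-breath work = Vt × [½(Pplat−PEEP) + (PIP−Pplat)] = 0.530 × [0.5×8.7 + 3.2] = 0.530 × 7.55 = 4.002 L·cmH2O.
Power = 21 × 4.002 = 84.042 L·cmH2O/min.
× 0.098 J/(L·cmH2O) → 8.236 J/min.

8.2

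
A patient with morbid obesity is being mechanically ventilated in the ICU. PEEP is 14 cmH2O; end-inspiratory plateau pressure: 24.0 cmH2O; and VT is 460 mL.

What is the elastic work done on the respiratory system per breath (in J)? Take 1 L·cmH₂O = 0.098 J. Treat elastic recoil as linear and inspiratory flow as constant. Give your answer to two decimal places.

0.23

Elastic work ≈ ½ × (Pplat − PEEP) × Vt = 0.5 × (24.0 − 14) × 0.460 L = 0.5 × 10.0 × 0.460 = 2.3 L·cmH2O.
× 0.098 J/(L·cmH2O) → 0.2254 J.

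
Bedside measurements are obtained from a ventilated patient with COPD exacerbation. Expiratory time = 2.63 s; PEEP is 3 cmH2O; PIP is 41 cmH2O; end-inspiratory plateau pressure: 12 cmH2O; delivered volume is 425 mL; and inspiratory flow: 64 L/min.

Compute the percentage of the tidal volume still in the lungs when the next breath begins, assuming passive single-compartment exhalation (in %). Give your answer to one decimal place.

Flow: 64 L/min ÷ 60 = 1.0667 L/s.
R = (PIP − Pplat)/V̇ = (41 − 12) / 1.0667 = 29.0/1.0667 = 27.187 cmH2O·s/L.
C = Vt/(Pplat − PEEP) = 425.0 / (12 − 3) = 425.0/9.0 = 47.222 mL/cmH2O.
τ = R × C = 27.187 × 0.04722 L/cmH2O = 1.284 s.
Fraction remaining at end-expiration = e^(−Te/τ) = e^(−2.63/1.284) = 0.129 → 12.9%.

12.9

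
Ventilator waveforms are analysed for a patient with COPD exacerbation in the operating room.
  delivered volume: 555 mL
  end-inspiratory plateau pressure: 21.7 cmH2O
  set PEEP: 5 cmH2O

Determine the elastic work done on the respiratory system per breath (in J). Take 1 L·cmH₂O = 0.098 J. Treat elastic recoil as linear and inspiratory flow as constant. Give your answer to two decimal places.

Elastic work ≈ ½ × (Pplat − PEEP) × Vt = 0.5 × (21.7 − 5) × 0.555 L = 0.5 × 16.7 × 0.555 = 4.634 L·cmH2O.
× 0.098 J/(L·cmH2O) → 0.4541 J.

0.45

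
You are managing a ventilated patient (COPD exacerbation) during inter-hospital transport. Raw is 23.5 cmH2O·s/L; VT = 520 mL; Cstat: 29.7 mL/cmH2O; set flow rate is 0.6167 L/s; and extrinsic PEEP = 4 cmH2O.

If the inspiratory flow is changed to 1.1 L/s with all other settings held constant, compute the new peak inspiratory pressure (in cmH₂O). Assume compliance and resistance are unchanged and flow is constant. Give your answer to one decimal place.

PIP = Vt/C + R·V̇ + PEEP (constant-flow equation of motion).
Only the resistive term changes: ΔPIP = R × ΔV̇ = 23.5 × (1.1 − 0.6167) = 23.5 × 0.4833 = 11.358 cmH2O.
Original PIP = 520/29.7 + 23.5×0.6167 + 4 = 36.001 cmH2O; new PIP = 36.001 + (11.358) = 47.359 cmH2O.

47.4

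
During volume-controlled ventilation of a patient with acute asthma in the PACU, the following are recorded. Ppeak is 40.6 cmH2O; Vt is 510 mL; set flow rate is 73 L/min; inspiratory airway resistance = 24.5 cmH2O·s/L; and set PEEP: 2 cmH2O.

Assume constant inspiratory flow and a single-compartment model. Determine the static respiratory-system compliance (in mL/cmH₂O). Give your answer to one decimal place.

Flow: 73 L/min ÷ 60 = 1.2167 L/s.
Equation of motion (constant flow): PIP = Vt/C + R·V̇ + PEEP.
Vt/C = PIP − R·V̇ − PEEP = 40.6 − 24.5×1.2167 − 2 = 40.6 − 29.809 − 2 = 8.791 cmH2O.
C = Vt / 8.791 = 510 / 8.791 = 58.014 mL/cmH2O.

58.0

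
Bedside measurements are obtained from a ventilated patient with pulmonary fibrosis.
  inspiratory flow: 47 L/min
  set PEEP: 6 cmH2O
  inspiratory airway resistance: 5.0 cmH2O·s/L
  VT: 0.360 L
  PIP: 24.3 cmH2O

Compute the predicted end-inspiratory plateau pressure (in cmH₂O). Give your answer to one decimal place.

20.4

Flow: 47 L/min ÷ 60 = 0.7833 L/s.
Pplat = PIP − Raw × flow = 24.3 − 5.0 × 0.7833 = 24.3 − 3.917 = 20.383 cmH2O.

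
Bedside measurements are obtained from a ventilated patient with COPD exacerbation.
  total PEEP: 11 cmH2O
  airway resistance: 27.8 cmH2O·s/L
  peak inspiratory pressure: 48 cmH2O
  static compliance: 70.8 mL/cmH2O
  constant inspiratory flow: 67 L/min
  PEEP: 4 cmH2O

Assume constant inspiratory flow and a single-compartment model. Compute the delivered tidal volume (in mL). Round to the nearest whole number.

422

Flow: 67 L/min ÷ 60 = 1.1167 L/s.
Total PEEP = 11 cmH2O (set 4 + intrinsic 7); this is the baseline alveolar pressure.
Equation of motion (constant flow): PIP = Vt/C + R·V̇ + PEEP.
Vt/C = PIP − R·V̇ − PEEP = 48 − 31.044 − 11 = 5.956 cmH2O.
Vt = C × 5.956 = 70.8 × 5.956 = 421.68 mL.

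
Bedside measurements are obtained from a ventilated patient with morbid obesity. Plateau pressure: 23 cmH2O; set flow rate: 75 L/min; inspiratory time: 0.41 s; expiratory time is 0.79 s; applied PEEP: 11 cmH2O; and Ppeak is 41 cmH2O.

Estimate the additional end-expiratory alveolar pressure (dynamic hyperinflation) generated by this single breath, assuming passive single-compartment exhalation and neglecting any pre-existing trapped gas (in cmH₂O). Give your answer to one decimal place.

Flow: 75 L/min ÷ 60 = 1.25 L/s.
Vt = flow × Ti = 1.25 L/s × 0.41 s × 1000 mL/L = 512.5 mL.
R = (PIP − Pplat)/V̇ = (41 − 23) / 1.25 = 18.0/1.25 = 14.4 cmH2O·s/L.
C = Vt/(Pplat − PEEP) = 512.5 / (23 − 11) = 512.5/12.0 = 42.708 mL/cmH2O.
τ = R × C = 14.4 × 0.04271 L/cmH2O = 0.615 s.
Fraction remaining = e^(−Te/τ) = e^(−0.79/0.615) = 0.2768; trapped volume = 512.5 × 0.2768 = 141.86 mL.
Additional alveolar pressure from trapping ≈ V_trapped / C = 141.86 / 42.708 = 3.322 cmH2O.

3.3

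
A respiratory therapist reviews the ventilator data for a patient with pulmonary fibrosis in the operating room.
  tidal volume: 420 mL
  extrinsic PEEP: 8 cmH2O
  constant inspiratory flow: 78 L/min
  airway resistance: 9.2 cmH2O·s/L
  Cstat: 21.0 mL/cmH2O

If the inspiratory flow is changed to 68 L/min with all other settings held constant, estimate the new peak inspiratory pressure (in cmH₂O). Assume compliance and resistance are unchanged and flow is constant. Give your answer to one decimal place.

Flow: 78 L/min ÷ 60 = 1.3 L/s.
New flow: 68 L/min ÷ 60 = 1.1333 L/s.
PIP = Vt/C + R·V̇ + PEEP (constant-flow equation of motion).
Only the resistive term changes: ΔPIP = R × ΔV̇ = 9.2 × (1.1333 − 1.3) = 9.2 × -0.1667 = -1.534 cmH2O.
Original PIP = 420/21.0 + 9.2×1.3 + 8 = 39.96 cmH2O; new PIP = 39.96 + (-1.534) = 38.426 cmH2O.

38.4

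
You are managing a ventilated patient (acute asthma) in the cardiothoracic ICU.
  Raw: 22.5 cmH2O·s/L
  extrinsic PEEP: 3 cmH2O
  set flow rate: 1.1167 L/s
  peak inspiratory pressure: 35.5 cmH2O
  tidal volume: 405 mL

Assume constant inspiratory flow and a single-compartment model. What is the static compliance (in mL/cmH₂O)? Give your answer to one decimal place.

Equation of motion (constant flow): PIP = Vt/C + R·V̇ + PEEP.
Vt/C = PIP − R·V̇ − PEEP = 35.5 − 22.5×1.1167 − 3 = 35.5 − 25.126 − 3 = 7.374 cmH2O.
C = Vt / 7.374 = 405 / 7.374 = 54.923 mL/cmH2O.

54.9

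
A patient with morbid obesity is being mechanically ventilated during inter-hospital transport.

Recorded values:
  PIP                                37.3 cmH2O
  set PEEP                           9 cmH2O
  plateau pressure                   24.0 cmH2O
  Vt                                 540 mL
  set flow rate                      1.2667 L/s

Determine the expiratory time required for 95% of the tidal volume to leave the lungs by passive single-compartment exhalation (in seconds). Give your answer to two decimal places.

1.13

R = (PIP − Pplat)/V̇ = (37.3 − 24.0) / 1.2667 = 13.3/1.2667 = 10.5 cmH2O·s/L.
C = Vt/(Pplat − PEEP) = 540.0 / (24.0 − 9) = 540.0/15.0 = 36.0 mL/cmH2O.
τ = R × C = 10.5 × 0.036 L/cmH2O = 0.378 s.
t = −τ·ln(1 − 0.95) = −0.378·ln(0.05) = 1.132 s.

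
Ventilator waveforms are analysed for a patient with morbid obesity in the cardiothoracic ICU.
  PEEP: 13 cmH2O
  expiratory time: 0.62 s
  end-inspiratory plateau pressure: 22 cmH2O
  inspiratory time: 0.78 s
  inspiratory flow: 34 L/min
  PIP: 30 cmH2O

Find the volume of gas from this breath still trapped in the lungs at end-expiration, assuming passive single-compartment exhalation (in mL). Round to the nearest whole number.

181

Flow: 34 L/min ÷ 60 = 0.5667 L/s.
Vt = flow × Ti = 0.5667 L/s × 0.78 s × 1000 mL/L = 442.03 mL.
R = (PIP − Pplat)/V̇ = (30 − 22) / 0.5667 = 8.0/0.5667 = 14.117 cmH2O·s/L.
C = Vt/(Pplat − PEEP) = 442.03 / (22 − 13) = 442.03/9.0 = 49.114 mL/cmH2O.
τ = R × C = 14.117 × 0.04911 L/cmH2O = 0.6933 s.
Fraction remaining = e^(−Te/τ) = e^(−0.62/0.6933) = 0.4089.
Trapped volume = 442.03 × 0.4089 = 180.75 mL.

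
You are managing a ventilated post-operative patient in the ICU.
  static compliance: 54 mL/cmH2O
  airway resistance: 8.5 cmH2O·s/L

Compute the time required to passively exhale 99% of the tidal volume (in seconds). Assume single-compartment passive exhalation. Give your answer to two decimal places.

τ = R × C = 8.5 × 54 mL/cmH2O = 8.5 × 0.054 L/cmH2O = 0.459 s.
Exhaled fraction f = 1 − e^(−t/τ) → t = −τ·ln(1 − f) = −0.459·ln(0.01) = 2.114 s.

2.11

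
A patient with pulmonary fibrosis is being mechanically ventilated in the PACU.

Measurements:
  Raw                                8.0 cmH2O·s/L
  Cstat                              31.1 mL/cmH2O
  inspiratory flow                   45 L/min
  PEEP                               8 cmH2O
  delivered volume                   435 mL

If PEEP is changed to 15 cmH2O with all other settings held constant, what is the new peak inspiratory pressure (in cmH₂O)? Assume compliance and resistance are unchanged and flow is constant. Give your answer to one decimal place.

Flow: 45 L/min ÷ 60 = 0.75 L/s.
PIP = Vt/C + R·V̇ + PEEP (constant-flow equation of motion).
Only the baseline term changes: ΔPIP = ΔPEEP = 15 − 8 = 7.0 cmH2O.
Original PIP = 435/31.1 + 8.0×0.75 + 8 = 27.987 cmH2O; new PIP = 27.987 + (7.0) = 34.987 cmH2O.

35.0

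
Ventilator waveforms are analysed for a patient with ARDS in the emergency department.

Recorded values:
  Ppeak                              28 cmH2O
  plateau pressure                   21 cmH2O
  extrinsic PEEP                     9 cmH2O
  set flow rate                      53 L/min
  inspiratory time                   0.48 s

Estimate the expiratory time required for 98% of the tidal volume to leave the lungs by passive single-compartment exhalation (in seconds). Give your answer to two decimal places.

Flow: 53 L/min ÷ 60 = 0.8833 L/s.
Vt = flow × Ti = 0.8833 L/s × 0.48 s × 1000 mL/L = 423.98 mL.
R = (PIP − Pplat)/V̇ = (28 − 21) / 0.8833 = 7.0/0.8833 = 7.925 cmH2O·s/L.
C = Vt/(Pplat − PEEP) = 423.98 / (21 − 9) = 423.98/12.0 = 35.332 mL/cmH2O.
τ = R × C = 7.925 × 0.03533 L/cmH2O = 0.28 s.
t = −τ·ln(1 − 0.98) = −0.28·ln(0.02) = 1.095 s.

1.10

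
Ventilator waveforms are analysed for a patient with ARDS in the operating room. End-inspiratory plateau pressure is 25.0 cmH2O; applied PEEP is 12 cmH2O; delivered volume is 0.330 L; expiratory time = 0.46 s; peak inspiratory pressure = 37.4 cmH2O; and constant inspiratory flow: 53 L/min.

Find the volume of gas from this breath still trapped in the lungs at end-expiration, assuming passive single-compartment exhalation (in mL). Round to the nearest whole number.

91

Flow: 53 L/min ÷ 60 = 0.8833 L/s.
R = (PIP − Pplat)/V̇ = (37.4 − 25.0) / 0.8833 = 12.4/0.8833 = 14.038 cmH2O·s/L.
C = Vt/(Pplat − PEEP) = 330.0 / (25.0 − 12) = 330.0/13.0 = 25.385 mL/cmH2O.
τ = R × C = 14.038 × 0.02539 L/cmH2O = 0.3564 s.
Fraction remaining = e^(−Te/τ) = e^(−0.46/0.3564) = 0.2751.
Trapped volume = 330.0 × 0.2751 = 90.783 mL.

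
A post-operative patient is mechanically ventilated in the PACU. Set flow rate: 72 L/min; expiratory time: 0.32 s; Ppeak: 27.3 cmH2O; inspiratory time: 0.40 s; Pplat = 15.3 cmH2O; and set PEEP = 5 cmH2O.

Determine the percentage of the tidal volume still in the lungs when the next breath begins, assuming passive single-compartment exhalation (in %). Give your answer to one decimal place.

Flow: 72 L/min ÷ 60 = 1.2 L/s.
Vt = flow × Ti = 1.2 L/s × 0.40 s × 1000 mL/L = 480.0 mL.
R = (PIP − Pplat)/V̇ = (27.3 − 15.3) / 1.2 = 12.0/1.2 = 10.0 cmH2O·s/L.
C = Vt/(Pplat − PEEP) = 480.0 / (15.3 − 5) = 480.0/10.3 = 46.602 mL/cmH2O.
τ = R × C = 10.0 × 0.0466 L/cmH2O = 0.466 s.
Fraction remaining at end-expiration = e^(−Te/τ) = e^(−0.32/0.466) = 0.5032 → 50.32%.

50.3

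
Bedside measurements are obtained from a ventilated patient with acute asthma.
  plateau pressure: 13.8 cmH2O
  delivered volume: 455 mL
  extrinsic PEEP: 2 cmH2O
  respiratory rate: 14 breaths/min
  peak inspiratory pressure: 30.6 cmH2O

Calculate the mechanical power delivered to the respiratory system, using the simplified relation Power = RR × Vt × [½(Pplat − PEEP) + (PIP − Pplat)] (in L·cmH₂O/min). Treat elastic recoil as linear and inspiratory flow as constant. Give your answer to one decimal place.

144.6

Per-breath work = Vt × [½(Pplat−PEEP) + (PIP−Pplat)] = 0.455 × [0.5×11.8 + 16.8] = 0.455 × 22.7 = 10.329 L·cmH2O.
Power = 14 × 10.329 = 144.61 L·cmH2O/min.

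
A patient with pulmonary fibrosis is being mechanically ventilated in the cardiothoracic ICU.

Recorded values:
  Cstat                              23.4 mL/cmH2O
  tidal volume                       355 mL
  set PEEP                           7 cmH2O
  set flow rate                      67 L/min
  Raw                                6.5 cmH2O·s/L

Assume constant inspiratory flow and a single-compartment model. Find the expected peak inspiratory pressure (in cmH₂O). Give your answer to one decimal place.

Flow: 67 L/min ÷ 60 = 1.1167 L/s.
Equation of motion (constant flow): PIP = Vt/C + R·V̇ + PEEP.
PIP = 355/23.4 + 6.5×1.1167 + 7 = 15.171 + 7.259 + 7 = 29.43 cmH2O.

29.4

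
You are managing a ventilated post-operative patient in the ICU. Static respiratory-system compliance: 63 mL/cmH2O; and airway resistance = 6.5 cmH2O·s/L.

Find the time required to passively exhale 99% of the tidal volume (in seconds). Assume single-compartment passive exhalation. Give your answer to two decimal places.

1.89

τ = R × C = 6.5 × 63 mL/cmH2O = 6.5 × 0.063 L/cmH2O = 0.4095 s.
Exhaled fraction f = 1 − e^(−t/τ) → t = −τ·ln(1 − f) = −0.4095·ln(0.01) = 1.886 s.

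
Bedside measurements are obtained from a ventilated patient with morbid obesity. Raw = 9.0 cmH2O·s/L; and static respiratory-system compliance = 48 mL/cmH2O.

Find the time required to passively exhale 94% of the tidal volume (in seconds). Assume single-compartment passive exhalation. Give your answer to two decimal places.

τ = R × C = 9.0 × 48 mL/cmH2O = 9.0 × 0.048 L/cmH2O = 0.432 s.
Exhaled fraction f = 1 − e^(−t/τ) → t = −τ·ln(1 − f) = −0.432·ln(0.06) = 1.215 s.

1.22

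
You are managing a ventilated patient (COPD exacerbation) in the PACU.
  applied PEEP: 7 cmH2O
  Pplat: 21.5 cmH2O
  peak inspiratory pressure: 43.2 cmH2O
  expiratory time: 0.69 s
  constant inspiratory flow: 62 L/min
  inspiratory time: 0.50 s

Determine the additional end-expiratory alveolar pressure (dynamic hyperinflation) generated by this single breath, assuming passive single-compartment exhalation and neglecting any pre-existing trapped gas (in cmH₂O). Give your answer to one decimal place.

Flow: 62 L/min ÷ 60 = 1.0333 L/s.
Vt = flow × Ti = 1.0333 L/s × 0.50 s × 1000 mL/L = 516.65 mL.
R = (PIP − Pplat)/V̇ = (43.2 − 21.5) / 1.0333 = 21.7/1.0333 = 21.001 cmH2O·s/L.
C = Vt/(Pplat − PEEP) = 516.65 / (21.5 − 7) = 516.65/14.5 = 35.631 mL/cmH2O.
τ = R × C = 21.001 × 0.03563 L/cmH2O = 0.7483 s.
Fraction remaining = e^(−Te/τ) = e^(−0.69/0.7483) = 0.3977; trapped volume = 516.65 × 0.3977 = 205.47 mL.
Additional alveolar pressure from trapping ≈ V_trapped / C = 205.47 / 35.631 = 5.767 cmH2O.

5.8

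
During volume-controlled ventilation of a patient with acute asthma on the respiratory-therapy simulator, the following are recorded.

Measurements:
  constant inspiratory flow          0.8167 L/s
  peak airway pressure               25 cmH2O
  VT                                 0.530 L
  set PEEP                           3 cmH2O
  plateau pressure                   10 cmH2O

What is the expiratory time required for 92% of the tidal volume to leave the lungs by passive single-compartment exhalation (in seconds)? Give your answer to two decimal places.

3.51

R = (PIP − Pplat)/V̇ = (25 − 10) / 0.8167 = 15.0/0.8167 = 18.367 cmH2O·s/L.
C = Vt/(Pplat − PEEP) = 530.0 / (10 − 3) = 530.0/7.0 = 75.714 mL/cmH2O.
τ = R × C = 18.367 × 0.07571 L/cmH2O = 1.391 s.
t = −τ·ln(1 − 0.92) = −1.391·ln(0.08) = 3.513 s.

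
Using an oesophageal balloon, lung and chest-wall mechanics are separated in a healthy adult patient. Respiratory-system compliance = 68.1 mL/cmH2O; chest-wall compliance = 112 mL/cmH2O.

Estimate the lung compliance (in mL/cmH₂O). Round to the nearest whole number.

174

1/CL = 1/Crs − 1/Ccw.
1/CL = 1/68.1 − 1/112 = 0.005756.
CL = 173.73 mL/cmH2O.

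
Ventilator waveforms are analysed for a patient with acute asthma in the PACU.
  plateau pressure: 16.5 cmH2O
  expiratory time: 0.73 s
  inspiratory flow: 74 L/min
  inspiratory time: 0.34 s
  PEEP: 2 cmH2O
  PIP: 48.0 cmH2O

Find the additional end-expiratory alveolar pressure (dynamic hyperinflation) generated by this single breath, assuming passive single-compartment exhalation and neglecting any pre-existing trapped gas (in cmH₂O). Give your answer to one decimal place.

5.4

Flow: 74 L/min ÷ 60 = 1.2333 L/s.
Vt = flow × Ti = 1.2333 L/s × 0.34 s × 1000 mL/L = 419.32 mL.
R = (PIP − Pplat)/V̇ = (48.0 − 16.5) / 1.2333 = 31.5/1.2333 = 25.541 cmH2O·s/L.
C = Vt/(Pplat − PEEP) = 419.32 / (16.5 − 2) = 419.32/14.5 = 28.919 mL/cmH2O.
τ = R × C = 25.541 × 0.02892 L/cmH2O = 0.7386 s.
Fraction remaining = e^(−Te/τ) = e^(−0.73/0.7386) = 0.3722; trapped volume = 419.32 × 0.3722 = 156.07 mL.
Additional alveolar pressure from trapping ≈ V_trapped / C = 156.07 / 28.919 = 5.397 cmH2O.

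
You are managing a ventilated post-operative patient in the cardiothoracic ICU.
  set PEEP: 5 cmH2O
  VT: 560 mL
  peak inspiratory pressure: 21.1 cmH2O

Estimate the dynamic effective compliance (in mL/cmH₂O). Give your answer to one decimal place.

34.8

Dynamic compliance = Vt / (PIP − PEEP) = 560 / (21.1 − 5) = 560 / 16.1 = 34.783 mL/cmH2O.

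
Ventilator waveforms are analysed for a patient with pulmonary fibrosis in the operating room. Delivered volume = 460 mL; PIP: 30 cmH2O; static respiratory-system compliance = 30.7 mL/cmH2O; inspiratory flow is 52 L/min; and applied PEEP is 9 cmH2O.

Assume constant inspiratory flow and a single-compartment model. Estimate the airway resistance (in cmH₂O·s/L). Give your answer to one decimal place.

6.9

Flow: 52 L/min ÷ 60 = 0.8667 L/s.
Equation of motion (constant flow): PIP = Vt/C + R·V̇ + PEEP.
R·V̇ = PIP − Vt/C − PEEP = 30 − 460/30.7 − 9 = 30 − 14.984 − 9 = 6.016 cmH2O.
R = 6.016 / 0.8667 = 6.941 cmH2O·s/L.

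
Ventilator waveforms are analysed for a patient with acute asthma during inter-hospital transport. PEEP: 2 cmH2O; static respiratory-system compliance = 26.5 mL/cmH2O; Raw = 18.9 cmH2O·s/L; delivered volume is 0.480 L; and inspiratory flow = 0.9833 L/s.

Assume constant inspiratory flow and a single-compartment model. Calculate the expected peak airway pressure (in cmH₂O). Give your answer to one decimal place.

38.7

Equation of motion (constant flow): PIP = Vt/C + R·V̇ + PEEP.
PIP = 480/26.5 + 18.9×0.9833 + 2 = 18.113 + 18.584 + 2 = 38.697 cmH2O.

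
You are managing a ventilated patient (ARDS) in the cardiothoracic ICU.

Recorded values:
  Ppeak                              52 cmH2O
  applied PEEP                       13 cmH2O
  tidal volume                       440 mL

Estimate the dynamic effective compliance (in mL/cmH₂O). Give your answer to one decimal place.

11.3

Dynamic compliance = Vt / (PIP − PEEP) = 440 / (52 − 13) = 440 / 39.0 = 11.282 mL/cmH2O.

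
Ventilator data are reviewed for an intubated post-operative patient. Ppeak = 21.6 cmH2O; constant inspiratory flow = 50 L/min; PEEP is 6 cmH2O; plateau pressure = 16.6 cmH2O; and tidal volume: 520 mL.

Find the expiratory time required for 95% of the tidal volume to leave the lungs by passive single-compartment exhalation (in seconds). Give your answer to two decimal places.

0.88

Flow: 50 L/min ÷ 60 = 0.8333 L/s.
R = (PIP − Pplat)/V̇ = (21.6 − 16.6) / 0.8333 = 5.0/0.8333 = 6.0 cmH2O·s/L.
C = Vt/(Pplat − PEEP) = 520.0 / (16.6 − 6) = 520.0/10.6 = 49.057 mL/cmH2O.
τ = R × C = 6.0 × 0.04906 L/cmH2O = 0.2944 s.
t = −τ·ln(1 − 0.95) = −0.2944·ln(0.05) = 0.8819 s.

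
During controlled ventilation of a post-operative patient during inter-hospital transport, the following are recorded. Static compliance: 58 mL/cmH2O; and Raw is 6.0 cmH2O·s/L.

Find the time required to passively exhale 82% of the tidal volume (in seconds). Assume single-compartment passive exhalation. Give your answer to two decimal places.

0.60

τ = R × C = 6.0 × 58 mL/cmH2O = 6.0 × 0.058 L/cmH2O = 0.348 s.
Exhaled fraction f = 1 − e^(−t/τ) → t = −τ·ln(1 − f) = −0.348·ln(0.18) = 0.5967 s.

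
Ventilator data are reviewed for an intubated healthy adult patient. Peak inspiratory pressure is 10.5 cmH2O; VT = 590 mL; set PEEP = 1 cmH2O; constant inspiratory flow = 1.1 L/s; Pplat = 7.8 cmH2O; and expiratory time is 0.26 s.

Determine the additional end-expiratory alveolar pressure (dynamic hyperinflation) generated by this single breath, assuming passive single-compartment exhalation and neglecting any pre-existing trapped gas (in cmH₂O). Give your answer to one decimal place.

R = (PIP − Pplat)/V̇ = (10.5 − 7.8) / 1.1 = 2.7/1.1 = 2.455 cmH2O·s/L.
C = Vt/(Pplat − PEEP) = 590.0 / (7.8 − 1) = 590.0/6.8 = 86.765 mL/cmH2O.
τ = R × C = 2.455 × 0.08677 L/cmH2O = 0.213 s.
Fraction remaining = e^(−Te/τ) = e^(−0.26/0.213) = 0.295; trapped volume = 590.0 × 0.295 = 174.05 mL.
Additional alveolar pressure from trapping ≈ V_trapped / C = 174.05 / 86.765 = 2.006 cmH2O.

2.0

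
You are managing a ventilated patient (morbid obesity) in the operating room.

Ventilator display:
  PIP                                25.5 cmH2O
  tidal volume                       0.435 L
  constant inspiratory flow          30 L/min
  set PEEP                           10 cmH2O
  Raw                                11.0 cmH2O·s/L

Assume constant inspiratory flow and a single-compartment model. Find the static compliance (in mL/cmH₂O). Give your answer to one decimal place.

Flow: 30 L/min ÷ 60 = 0.5 L/s.
Equation of motion (constant flow): PIP = Vt/C + R·V̇ + PEEP.
Vt/C = PIP − R·V̇ − PEEP = 25.5 − 11.0×0.5 − 10 = 25.5 − 5.5 − 10 = 10.0 cmH2O.
C = Vt / 10.0 = 435 / 10.0 = 43.5 mL/cmH2O.

43.5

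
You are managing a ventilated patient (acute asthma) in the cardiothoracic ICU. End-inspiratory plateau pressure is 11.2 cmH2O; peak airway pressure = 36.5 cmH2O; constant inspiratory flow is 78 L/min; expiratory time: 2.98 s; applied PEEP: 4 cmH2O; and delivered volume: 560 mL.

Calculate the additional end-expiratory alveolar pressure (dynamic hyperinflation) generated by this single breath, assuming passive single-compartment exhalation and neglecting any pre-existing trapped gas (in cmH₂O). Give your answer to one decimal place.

Flow: 78 L/min ÷ 60 = 1.3 L/s.
R = (PIP − Pplat)/V̇ = (36.5 − 11.2) / 1.3 = 25.3/1.3 = 19.462 cmH2O·s/L.
C = Vt/(Pplat − PEEP) = 560.0 / (11.2 − 4) = 560.0/7.2 = 77.778 mL/cmH2O.
τ = R × C = 19.462 × 0.07778 L/cmH2O = 1.514 s.
Fraction remaining = e^(−Te/τ) = e^(−2.98/1.514) = 0.1397; trapped volume = 560.0 × 0.1397 = 78.232 mL.
Additional alveolar pressure from trapping ≈ V_trapped / C = 78.232 / 77.778 = 1.006 cmH2O.

1.0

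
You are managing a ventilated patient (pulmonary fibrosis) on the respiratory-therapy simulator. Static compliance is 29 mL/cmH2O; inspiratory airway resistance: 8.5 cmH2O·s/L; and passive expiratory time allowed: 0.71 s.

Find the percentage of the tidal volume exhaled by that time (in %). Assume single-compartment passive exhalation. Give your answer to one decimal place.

94.4

τ = R × C = 8.5 × 29 mL/cmH2O = 8.5 × 0.029 L/cmH2O = 0.2465 s.
Passive exhalation: V(t)/V₀ = e^(−t/τ) = e^(−0.71/0.2465) = 0.05612.
Fraction exhaled = 1 − 0.05612 = 0.9439 → 94.39%.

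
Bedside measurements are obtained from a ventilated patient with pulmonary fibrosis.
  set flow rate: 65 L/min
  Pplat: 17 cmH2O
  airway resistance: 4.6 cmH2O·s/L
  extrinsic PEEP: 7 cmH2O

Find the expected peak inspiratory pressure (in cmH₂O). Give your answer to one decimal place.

Flow: 65 L/min ÷ 60 = 1.0833 L/s.
PIP = Pplat + Raw × flow = 17 + 4.6 × 1.0833 = 17 + 4.983 = 21.983 cmH2O.

22.0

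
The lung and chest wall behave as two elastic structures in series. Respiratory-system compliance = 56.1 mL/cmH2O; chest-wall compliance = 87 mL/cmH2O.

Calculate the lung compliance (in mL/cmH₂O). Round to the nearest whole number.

158

1/CL = 1/Crs − 1/Ccw.
1/CL = 1/56.1 − 1/87 = 0.006331.
CL = 157.95 mL/cmH2O.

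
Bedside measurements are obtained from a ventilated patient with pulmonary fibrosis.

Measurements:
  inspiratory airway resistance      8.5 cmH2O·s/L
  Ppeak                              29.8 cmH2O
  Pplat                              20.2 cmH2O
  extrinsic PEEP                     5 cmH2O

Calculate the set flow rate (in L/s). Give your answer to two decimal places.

flow = (PIP − Pplat) / Raw = 9.6 / 8.5 = 1.129 L/s.

1.13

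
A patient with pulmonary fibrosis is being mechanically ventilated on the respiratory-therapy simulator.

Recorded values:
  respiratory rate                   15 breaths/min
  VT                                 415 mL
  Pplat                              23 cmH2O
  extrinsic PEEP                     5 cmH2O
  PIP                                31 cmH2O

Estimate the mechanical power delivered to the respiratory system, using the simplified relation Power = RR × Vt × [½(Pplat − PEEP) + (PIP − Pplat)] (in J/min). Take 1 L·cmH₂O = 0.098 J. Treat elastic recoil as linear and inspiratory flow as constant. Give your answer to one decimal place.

10.4

Per-breath work = Vt × [½(Pplat−PEEP) + (PIP−Pplat)] = 0.415 × [0.5×18.0 + 8.0] = 0.415 × 17.0 = 7.055 L·cmH2O.
Power = 15 × 7.055 = 105.83 L·cmH2O/min.
× 0.098 J/(L·cmH2O) → 10.371 J/min.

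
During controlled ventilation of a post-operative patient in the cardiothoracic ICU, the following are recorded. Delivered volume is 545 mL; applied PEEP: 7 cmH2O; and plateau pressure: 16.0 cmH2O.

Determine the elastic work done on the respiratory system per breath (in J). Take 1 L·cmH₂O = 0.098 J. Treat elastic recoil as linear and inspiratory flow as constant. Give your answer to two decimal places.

Elastic work ≈ ½ × (Pplat − PEEP) × Vt = 0.5 × (16.0 − 7) × 0.545 L = 0.5 × 9.0 × 0.545 = 2.453 L·cmH2O.
× 0.098 J/(L·cmH2O) → 0.2404 J.

0.24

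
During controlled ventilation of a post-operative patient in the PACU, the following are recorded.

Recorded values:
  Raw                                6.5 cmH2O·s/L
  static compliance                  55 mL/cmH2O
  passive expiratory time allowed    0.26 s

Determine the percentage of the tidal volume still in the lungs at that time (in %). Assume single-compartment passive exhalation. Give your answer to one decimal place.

τ = R × C = 6.5 × 55 mL/cmH2O = 6.5 × 0.055 L/cmH2O = 0.3575 s.
Passive exhalation: V(t)/V₀ = e^(−t/τ) = e^(−0.26/0.3575) = 0.4832.
Fraction remaining = 0.4832 → 48.32%.

48.3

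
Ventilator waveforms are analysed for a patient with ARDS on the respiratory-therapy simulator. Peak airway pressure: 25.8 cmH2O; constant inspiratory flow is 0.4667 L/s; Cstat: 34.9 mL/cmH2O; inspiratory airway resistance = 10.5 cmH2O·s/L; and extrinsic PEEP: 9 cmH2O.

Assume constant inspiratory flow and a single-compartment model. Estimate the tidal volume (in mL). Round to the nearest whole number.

Equation of motion (constant flow): PIP = Vt/C + R·V̇ + PEEP.
Vt/C = PIP − R·V̇ − PEEP = 25.8 − 4.9 − 9 = 11.9 cmH2O.
Vt = C × 11.9 = 34.9 × 11.9 = 415.31 mL.

415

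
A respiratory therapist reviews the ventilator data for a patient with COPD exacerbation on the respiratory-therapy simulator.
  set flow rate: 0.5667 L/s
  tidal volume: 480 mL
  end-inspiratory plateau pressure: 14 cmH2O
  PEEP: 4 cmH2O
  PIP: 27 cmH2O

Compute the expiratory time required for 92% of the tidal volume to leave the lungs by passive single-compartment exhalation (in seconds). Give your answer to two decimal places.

2.78

R = (PIP − Pplat)/V̇ = (27 − 14) / 0.5667 = 13.0/0.5667 = 22.94 cmH2O·s/L.
C = Vt/(Pplat − PEEP) = 480.0 / (14 − 4) = 480.0/10.0 = 48.0 mL/cmH2O.
τ = R × C = 22.94 × 0.048 L/cmH2O = 1.101 s.
t = −τ·ln(1 − 0.92) = −1.101·ln(0.08) = 2.781 s.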